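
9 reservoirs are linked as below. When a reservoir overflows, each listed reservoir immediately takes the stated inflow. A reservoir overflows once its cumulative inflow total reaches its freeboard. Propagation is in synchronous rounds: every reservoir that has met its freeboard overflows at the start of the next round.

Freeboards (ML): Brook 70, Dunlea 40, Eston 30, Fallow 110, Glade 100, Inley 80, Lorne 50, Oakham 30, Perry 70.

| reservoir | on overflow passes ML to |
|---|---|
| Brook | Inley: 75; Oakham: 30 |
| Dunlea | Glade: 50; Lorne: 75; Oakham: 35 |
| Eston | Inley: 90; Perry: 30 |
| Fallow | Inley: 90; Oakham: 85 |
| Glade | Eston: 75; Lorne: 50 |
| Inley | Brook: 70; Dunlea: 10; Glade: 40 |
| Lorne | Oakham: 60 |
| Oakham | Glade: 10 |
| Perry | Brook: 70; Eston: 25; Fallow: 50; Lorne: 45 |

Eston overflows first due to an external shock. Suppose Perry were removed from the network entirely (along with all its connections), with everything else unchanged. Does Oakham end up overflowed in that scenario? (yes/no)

yes

With Perry removed:
Round 1 — Eston overflows (initial).
  Inley: +90 → 90 ≥ 80
Round 2 — Inley overflows.
  Brook: +70 → 70 ≥ 70
  Dunlea: +10 → 10 < 40
  Glade: +40 → 40 < 100
Round 3 — Brook overflows.
  Oakham: +30 → 30 ≥ 30
Round 4 — Oakham overflows.
  Glade: +10 → 50 < 100
No further overflows.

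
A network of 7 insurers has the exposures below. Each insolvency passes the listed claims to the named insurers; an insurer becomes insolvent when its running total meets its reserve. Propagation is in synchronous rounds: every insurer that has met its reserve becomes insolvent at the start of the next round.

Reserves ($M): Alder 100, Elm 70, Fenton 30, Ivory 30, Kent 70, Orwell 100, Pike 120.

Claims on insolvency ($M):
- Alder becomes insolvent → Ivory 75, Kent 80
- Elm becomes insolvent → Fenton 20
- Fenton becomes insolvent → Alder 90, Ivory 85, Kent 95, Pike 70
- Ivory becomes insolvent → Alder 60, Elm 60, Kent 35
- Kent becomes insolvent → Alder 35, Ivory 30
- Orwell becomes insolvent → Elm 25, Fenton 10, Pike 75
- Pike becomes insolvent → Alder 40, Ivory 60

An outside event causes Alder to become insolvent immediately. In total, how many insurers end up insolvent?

Round 1 — Alder becomes insolvent (initial).
  Ivory: +75 → 75 ≥ 30
  Kent: +80 → 80 ≥ 70
Round 2 — Ivory, Kent become insolvent.
  Elm: +60 → 60 < 70
No further insolvencies.

3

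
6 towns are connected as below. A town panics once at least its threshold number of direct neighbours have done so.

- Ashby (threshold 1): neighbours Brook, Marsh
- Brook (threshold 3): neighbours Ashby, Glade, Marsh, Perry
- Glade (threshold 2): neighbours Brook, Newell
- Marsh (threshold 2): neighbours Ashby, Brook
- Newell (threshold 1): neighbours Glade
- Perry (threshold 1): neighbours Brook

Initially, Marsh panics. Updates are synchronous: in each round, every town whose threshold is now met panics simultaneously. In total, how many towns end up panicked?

Round 1 — Marsh panics (initial).
Round 2 — checking thresholds:
  Ashby: 1 of 2 neighbours ≥ 1, panics.
  Brook: 1 of 4 neighbours < 3, below threshold.
Round 3 — no new panics; cascade stops.

2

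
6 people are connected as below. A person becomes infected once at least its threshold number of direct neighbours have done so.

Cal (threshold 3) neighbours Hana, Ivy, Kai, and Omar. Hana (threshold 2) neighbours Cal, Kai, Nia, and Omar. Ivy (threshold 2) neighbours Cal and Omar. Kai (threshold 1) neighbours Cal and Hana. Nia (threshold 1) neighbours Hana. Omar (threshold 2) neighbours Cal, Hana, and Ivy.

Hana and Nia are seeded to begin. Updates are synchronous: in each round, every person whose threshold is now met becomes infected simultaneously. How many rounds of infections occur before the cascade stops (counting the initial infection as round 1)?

Round 1 — Hana, Nia become infected (initial).
Round 2 — checking thresholds:
  Cal: 1 of 4 neighbours < 3, below threshold.
  Kai: 1 of 2 neighbours ≥ 1, becomes infected.
  Omar: 1 of 3 neighbours < 2, below threshold.
Round 3 — no new infections; cascade stops.

2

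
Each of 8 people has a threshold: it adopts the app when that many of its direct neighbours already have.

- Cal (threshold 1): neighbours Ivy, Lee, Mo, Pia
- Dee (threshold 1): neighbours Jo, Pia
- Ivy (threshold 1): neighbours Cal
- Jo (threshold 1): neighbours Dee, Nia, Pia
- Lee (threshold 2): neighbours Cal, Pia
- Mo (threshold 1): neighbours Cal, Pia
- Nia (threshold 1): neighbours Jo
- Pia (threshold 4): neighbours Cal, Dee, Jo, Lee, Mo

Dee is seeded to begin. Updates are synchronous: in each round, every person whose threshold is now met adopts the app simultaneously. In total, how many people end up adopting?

3

Round 1 — Dee adopts the app (initial).
Round 2 — checking thresholds:
  Jo: 1 of 3 neighbours ≥ 1, adopts the app.
  Pia: 1 of 5 neighbours < 4, below threshold.
Round 3 — checking thresholds:
  Nia: 1 of 1 neighbours ≥ 1, adopts the app.
  Pia: 2 of 5 neighbours < 4, below threshold.
Round 4 — no new adoptions; cascade stops.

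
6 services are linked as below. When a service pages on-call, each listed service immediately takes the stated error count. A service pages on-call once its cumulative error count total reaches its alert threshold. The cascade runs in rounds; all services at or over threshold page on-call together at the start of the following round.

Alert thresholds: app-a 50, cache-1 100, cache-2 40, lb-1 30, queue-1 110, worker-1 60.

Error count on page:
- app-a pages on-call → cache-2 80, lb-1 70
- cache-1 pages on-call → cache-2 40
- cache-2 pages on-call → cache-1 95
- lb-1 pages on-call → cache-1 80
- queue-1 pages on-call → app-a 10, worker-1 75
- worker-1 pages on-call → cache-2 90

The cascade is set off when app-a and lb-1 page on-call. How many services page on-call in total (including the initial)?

Round 1 — app-a, lb-1 page on-call (initial).
  cache-1: +80 → 80 < 100
  cache-2: +80 → 80 ≥ 40
Round 2 — cache-2 pages on-call.
  cache-1: +95 → 175 ≥ 100
Round 3 — cache-1 pages on-call.
No further pages.

4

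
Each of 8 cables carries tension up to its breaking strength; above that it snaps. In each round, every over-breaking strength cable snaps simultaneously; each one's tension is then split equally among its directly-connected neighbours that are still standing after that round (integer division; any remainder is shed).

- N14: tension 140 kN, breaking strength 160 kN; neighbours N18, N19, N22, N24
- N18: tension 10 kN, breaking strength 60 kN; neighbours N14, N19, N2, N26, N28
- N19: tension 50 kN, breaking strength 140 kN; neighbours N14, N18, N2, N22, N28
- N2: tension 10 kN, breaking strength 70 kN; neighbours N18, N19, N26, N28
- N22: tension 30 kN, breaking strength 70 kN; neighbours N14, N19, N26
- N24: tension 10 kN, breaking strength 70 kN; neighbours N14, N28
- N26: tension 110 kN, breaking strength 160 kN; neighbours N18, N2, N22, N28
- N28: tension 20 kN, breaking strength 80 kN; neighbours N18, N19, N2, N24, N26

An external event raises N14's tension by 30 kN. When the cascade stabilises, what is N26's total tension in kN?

Round 1 — N14 at 170 > 160. N14 snaps.
  N14 sheds 170 kN to N18, N19, N22, N24: 42 each (2 lost).
    N18: 10+42 = 52 ≤ 60
    N19: 50+42 = 92 ≤ 140
    N22: 30+42 = 72 > 70
    N24: 10+42 = 52 ≤ 70
Round 2 — N22 snaps.
  N22 sheds 72 kN to N19, N26: 36 each.
    N19: 92+36 = 128 ≤ 140
    N26: 110+36 = 146 ≤ 160
No further breaks.

146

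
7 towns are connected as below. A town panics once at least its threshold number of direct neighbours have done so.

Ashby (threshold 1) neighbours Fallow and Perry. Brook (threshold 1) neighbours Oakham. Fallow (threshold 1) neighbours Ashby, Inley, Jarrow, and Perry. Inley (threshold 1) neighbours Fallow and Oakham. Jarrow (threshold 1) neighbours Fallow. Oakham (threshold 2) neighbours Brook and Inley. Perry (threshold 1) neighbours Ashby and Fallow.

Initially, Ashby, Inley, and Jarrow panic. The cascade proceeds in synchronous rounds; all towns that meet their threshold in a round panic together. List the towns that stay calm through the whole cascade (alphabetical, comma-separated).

Round 1 — Ashby, Inley, Jarrow panic (initial).
Round 2 — checking thresholds:
  Fallow: 3 of 4 neighbours ≥ 1, panics.
  Oakham: 1 of 2 neighbours < 2, holds.
  Perry: 1 of 2 neighbours ≥ 1, panics.
Round 3 — no new panics; cascade stops.

Brook, Oakham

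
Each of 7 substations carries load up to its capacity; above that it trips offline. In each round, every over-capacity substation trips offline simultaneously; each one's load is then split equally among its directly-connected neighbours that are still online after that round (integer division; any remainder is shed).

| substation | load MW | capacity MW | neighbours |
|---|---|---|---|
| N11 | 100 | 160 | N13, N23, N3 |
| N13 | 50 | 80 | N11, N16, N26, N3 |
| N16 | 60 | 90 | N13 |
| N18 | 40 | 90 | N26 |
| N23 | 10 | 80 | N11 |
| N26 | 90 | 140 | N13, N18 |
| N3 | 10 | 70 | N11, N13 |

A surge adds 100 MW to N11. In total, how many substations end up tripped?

6

Round 1 — N11 at 200 > 160. N11 trips offline.
  N11 sheds 200 MW to N13, N23, N3: 66 each (2 lost).
    N13: 50+66 = 116 > 80
    N23: 10+66 = 76 ≤ 80
    N3: 10+66 = 76 > 70
Round 2 — N13, N3 trip offline.
  N13 sheds 116 MW to N16, N26: 58 each.
    N16: 60+58 = 118 > 90
    N26: 90+58 = 148 > 140
  N3 sheds 76 MW: no online neighbours, lost.
Round 3 — N16, N26 trip offline.
  N16 sheds 118 MW: no online neighbours, lost.
  N26 sheds 148 MW to N18: 148 each.
    N18: 40+148 = 188 > 90
Round 4 — N18 trips offline.
  N18 sheds 188 MW: no online neighbours, lost.
No further trips.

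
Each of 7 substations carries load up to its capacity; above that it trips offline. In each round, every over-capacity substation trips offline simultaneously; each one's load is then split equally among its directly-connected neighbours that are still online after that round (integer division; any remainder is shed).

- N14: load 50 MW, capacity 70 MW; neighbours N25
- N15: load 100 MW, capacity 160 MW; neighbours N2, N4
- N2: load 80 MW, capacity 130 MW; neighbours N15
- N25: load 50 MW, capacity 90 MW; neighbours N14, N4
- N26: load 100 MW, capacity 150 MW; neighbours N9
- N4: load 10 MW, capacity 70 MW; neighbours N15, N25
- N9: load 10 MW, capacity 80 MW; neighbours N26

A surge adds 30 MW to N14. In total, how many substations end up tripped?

Round 1 — N14 at 80 > 70. N14 trips offline.
  N14 sheds 80 MW to N25: 80 each.
    N25: 50+80 = 130 > 90
Round 2 — N25 trips offline.
  N25 sheds 130 MW to N4: 130 each.
    N4: 10+130 = 140 > 70
Round 3 — N4 trips offline.
  N4 sheds 140 MW to N15: 140 each.
    N15: 100+140 = 240 > 160
Round 4 — N15 trips offline.
  N15 sheds 240 MW to N2: 240 each.
    N2: 80+240 = 320 > 130
Round 5 — N2 trips offline.
  N2 sheds 320 MW: no online neighbours, lost.
No further trips.

5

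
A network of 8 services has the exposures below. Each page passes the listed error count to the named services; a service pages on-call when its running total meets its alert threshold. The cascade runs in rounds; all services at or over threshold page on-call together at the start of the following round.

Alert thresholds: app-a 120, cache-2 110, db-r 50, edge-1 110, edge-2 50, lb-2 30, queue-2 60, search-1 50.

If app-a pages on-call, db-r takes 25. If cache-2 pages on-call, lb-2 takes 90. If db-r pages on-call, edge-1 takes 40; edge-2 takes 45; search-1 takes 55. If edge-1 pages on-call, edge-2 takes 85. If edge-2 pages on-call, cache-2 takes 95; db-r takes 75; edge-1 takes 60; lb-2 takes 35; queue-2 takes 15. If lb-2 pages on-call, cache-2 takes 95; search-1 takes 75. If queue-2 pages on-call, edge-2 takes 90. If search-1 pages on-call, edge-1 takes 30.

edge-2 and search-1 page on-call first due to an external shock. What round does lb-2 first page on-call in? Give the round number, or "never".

Round 1 — edge-2, search-1 page on-call (initial).
  cache-2: +95 → 95 < 110
  db-r: +75 → 75 ≥ 50
  edge-1: +60+30 → 90 < 110
  lb-2: +35 → 35 ≥ 30
  queue-2: +15 → 15 < 60
Round 2 — db-r, lb-2 page on-call.
  cache-2: +95 → 190 ≥ 110
  edge-1: +40 → 130 ≥ 110
Round 3 — cache-2, edge-1 page on-call.
No further pages.

2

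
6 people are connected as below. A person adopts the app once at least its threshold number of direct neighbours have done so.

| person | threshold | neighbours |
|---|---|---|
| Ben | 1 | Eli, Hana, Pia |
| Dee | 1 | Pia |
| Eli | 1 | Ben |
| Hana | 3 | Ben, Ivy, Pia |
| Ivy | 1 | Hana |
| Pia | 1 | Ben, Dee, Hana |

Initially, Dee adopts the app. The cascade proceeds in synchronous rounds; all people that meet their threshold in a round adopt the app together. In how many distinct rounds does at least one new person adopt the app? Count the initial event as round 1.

4

Round 1 — Dee adopts the app (initial).
Round 2 — checking thresholds:
  Pia: 1 of 3 neighbours ≥ 1, adopts the app.
Round 3 — checking thresholds:
  Ben: 1 of 3 neighbours ≥ 1, adopts the app.
  Hana: 1 of 3 neighbours < 3, holds.
Round 4 — checking thresholds:
  Eli: 1 of 1 neighbours ≥ 1, adopts the app.
  Hana: 2 of 3 neighbours < 3, holds.
Round 5 — no new adoptions; cascade stops.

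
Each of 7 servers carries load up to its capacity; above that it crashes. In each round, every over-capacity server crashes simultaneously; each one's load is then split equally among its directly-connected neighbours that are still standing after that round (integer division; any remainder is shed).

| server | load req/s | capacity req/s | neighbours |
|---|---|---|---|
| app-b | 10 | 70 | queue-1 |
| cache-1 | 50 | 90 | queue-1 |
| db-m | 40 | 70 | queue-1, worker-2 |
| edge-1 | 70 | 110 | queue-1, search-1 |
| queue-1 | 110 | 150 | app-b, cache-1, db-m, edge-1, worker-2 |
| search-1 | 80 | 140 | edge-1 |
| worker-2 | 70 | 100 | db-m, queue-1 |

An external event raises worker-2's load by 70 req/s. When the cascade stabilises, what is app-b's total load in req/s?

Round 1 — worker-2 at 140 > 100. worker-2 crashes.
  worker-2 sheds 140 req/s to db-m, queue-1: 70 each.
    db-m: 40+70 = 110 > 70
    queue-1: 110+70 = 180 > 150
Round 2 — db-m, queue-1 crash.
  db-m sheds 110 req/s: no online neighbours, lost.
  queue-1 sheds 180 req/s to app-b, cache-1, edge-1: 60 each.
    app-b: 10+60 = 70 ≤ 70
    cache-1: 50+60 = 110 > 90
    edge-1: 70+60 = 130 > 110
Round 3 — cache-1, edge-1 crash.
  cache-1 sheds 110 req/s: no online neighbours, lost.
  edge-1 sheds 130 req/s to search-1: 130 each.
    search-1: 80+130 = 210 > 140
Round 4 — search-1 crashes.
  search-1 sheds 210 req/s: no online neighbours, lost.
No further crashes.

70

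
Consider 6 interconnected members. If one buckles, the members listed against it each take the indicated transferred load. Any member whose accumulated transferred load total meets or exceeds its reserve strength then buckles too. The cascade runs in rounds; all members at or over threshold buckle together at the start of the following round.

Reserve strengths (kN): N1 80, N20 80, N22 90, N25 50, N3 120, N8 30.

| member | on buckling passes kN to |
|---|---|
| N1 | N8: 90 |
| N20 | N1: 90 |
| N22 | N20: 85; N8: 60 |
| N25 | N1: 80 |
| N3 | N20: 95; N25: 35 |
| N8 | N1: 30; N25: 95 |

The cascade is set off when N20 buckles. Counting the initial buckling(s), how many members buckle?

4

Round 1 — N20 buckles (initial).
  N1: +90 → 90 ≥ 80
Round 2 — N1 buckles.
  N8: +90 → 90 ≥ 30
Round 3 — N8 buckles.
  N25: +95 → 95 ≥ 50
Round 4 — N25 buckles.
No further bucklings.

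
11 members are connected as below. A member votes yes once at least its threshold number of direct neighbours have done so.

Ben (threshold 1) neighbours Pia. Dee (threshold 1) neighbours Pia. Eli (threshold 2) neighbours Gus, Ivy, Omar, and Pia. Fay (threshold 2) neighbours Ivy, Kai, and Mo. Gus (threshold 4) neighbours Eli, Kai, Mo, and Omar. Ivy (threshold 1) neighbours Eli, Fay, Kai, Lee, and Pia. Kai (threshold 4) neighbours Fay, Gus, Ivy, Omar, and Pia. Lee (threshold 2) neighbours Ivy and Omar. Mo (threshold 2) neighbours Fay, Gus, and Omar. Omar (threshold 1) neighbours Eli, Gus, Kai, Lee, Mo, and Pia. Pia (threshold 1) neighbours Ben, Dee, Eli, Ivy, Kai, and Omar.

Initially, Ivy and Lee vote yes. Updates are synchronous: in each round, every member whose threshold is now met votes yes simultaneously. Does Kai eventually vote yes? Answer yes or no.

Round 1 — Ivy, Lee vote yes (initial).
Round 2 — checking thresholds:
  Eli: 1 of 4 neighbours < 2, below threshold.
  Fay: 1 of 3 neighbours < 2, below threshold.
  Kai: 1 of 5 neighbours < 4, below threshold.
  Omar: 1 of 6 neighbours ≥ 1, votes yes.
  Pia: 1 of 6 neighbours ≥ 1, votes yes.
Round 3 — checking thresholds:
  Ben: 1 of 1 neighbours ≥ 1, votes yes.
  Dee: 1 of 1 neighbours ≥ 1, votes yes.
  Eli: 3 of 4 neighbours ≥ 2, votes yes.
  Fay: 1 of 3 neighbours < 2, below threshold.
  Gus: 1 of 4 neighbours < 4, below threshold.
  Kai: 3 of 5 neighbours < 4, below threshold.
  Mo: 1 of 3 neighbours < 2, below threshold.
Round 4 — no new yes votes; cascade stops.

no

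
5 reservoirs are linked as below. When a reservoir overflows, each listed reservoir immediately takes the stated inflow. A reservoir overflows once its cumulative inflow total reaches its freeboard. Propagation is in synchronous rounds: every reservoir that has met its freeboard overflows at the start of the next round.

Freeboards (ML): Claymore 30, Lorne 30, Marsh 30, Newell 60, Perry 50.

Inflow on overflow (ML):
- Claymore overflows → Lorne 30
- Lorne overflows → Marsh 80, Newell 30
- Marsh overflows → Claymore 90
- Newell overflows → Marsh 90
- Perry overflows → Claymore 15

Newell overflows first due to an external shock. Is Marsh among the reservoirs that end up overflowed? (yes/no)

yes

Round 1 — Newell overflows (initial).
  Marsh: +90 → 90 ≥ 30
Round 2 — Marsh overflows.
  Claymore: +90 → 90 ≥ 30
Round 3 — Claymore overflows.
  Lorne: +30 → 30 ≥ 30
Round 4 — Lorne overflows.
No further overflows.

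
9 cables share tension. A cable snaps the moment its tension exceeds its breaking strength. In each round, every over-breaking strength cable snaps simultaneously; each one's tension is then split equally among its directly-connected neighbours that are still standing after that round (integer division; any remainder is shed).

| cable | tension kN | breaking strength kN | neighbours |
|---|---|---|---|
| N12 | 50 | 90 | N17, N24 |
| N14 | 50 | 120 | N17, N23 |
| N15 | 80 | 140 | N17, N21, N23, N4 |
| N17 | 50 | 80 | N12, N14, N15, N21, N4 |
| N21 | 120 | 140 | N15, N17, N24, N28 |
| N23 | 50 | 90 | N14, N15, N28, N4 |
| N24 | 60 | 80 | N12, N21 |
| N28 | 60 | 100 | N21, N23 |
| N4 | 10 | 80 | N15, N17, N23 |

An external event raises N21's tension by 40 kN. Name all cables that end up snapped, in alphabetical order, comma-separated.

Round 1 — N21 at 160 > 140. N21 snaps.
  N21 sheds 160 kN to N15, N17, N24, N28: 40 each.
    N15: 80+40 = 120 ≤ 140
    N17: 50+40 = 90 > 80
    N24: 60+40 = 100 > 80
    N28: 60+40 = 100 ≤ 100
Round 2 — N17, N24 snap.
  N17 sheds 90 kN to N12, N14, N15, N4: 22 each (2 lost).
    N12: 50+22 = 72 ≤ 90
    N14: 50+22 = 72 ≤ 120
    N15: 120+22 = 142 > 140
    N4: 10+22 = 32 ≤ 80
  N24 sheds 100 kN to N12: 100 each.
    N12: 72+100 = 172 > 90
Round 3 — N12, N15 snap.
  N12 sheds 172 kN: no online neighbours, lost.
  N15 sheds 142 kN to N23, N4: 71 each.
    N23: 50+71 = 121 > 90
    N4: 32+71 = 103 > 80
Round 4 — N23, N4 snap.
  N23 sheds 121 kN to N14, N28: 60 each (1 lost).
    N14: 72+60 = 132 > 120
    N28: 100+60 = 160 > 100
  N4 sheds 103 kN: no online neighbours, lost.
Round 5 — N14, N28 snap.
  N14 sheds 132 kN: no online neighbours, lost.
  N28 sheds 160 kN: no online neighbours, lost.
No further breaks.

N12, N14, N15, N17, N21, N23, N24, N28, N4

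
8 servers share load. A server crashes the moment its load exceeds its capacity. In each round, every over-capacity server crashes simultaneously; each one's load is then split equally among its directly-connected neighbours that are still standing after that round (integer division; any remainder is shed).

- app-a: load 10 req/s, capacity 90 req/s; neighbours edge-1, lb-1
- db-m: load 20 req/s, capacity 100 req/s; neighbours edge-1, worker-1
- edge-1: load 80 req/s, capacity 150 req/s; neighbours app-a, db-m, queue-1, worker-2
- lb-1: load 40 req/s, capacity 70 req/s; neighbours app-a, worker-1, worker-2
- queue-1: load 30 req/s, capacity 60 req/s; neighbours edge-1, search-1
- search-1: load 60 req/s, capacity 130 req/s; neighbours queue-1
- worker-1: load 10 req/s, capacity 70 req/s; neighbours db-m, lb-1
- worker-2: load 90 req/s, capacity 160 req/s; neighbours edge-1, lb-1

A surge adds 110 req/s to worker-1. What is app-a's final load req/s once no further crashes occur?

60

Round 1 — worker-1 at 120 > 70. worker-1 crashes.
  worker-1 sheds 120 req/s to db-m, lb-1: 60 each.
    db-m: 20+60 = 80 ≤ 100
    lb-1: 40+60 = 100 > 70
Round 2 — lb-1 crashes.
  lb-1 sheds 100 req/s to app-a, worker-2: 50 each.
    app-a: 10+50 = 60 ≤ 90
    worker-2: 90+50 = 140 ≤ 160
No further crashes.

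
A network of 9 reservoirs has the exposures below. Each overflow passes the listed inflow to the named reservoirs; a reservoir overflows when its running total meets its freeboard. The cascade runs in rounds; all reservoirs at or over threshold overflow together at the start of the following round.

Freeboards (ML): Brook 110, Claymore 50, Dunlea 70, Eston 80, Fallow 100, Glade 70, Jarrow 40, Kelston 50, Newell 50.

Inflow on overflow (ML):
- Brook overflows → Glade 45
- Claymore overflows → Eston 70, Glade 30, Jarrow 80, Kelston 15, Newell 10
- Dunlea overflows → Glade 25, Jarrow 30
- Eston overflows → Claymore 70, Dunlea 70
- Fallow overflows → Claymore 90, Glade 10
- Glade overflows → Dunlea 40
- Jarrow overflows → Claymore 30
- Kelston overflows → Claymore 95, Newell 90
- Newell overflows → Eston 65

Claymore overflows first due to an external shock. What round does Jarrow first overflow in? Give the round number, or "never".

2

Round 1 — Claymore overflows (initial).
  Eston: +70 → 70 < 80
  Glade: +30 → 30 < 70
  Jarrow: +80 → 80 ≥ 40
  Kelston: +15 → 15 < 50
  Newell: +10 → 10 < 50
Round 2 — Jarrow overflows.
No further overflows.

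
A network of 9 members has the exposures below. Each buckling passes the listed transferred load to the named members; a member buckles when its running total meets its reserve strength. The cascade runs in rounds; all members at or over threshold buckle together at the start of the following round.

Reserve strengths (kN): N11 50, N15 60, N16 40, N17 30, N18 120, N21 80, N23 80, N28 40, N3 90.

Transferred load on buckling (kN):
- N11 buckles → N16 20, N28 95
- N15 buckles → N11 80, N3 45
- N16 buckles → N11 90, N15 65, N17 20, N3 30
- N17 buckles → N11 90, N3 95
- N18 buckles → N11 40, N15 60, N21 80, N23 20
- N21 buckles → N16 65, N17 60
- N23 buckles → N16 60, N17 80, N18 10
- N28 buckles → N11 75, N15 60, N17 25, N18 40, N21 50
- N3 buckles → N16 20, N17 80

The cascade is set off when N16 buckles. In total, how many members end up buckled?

6

Round 1 — N16 buckles (initial).
  N11: +90 → 90 ≥ 50
  N15: +65 → 65 ≥ 60
  N17: +20 → 20 < 30
  N3: +30 → 30 < 90
Round 2 — N11, N15 buckle.
  N28: +95 → 95 ≥ 40
  N3: +45 → 75 < 90
Round 3 — N28 buckles.
  N17: +25 → 45 ≥ 30
  N18: +40 → 40 < 120
  N21: +50 → 50 < 80
Round 4 — N17 buckles.
  N3: +95 → 170 ≥ 90
Round 5 — N3 buckles.
No further bucklings.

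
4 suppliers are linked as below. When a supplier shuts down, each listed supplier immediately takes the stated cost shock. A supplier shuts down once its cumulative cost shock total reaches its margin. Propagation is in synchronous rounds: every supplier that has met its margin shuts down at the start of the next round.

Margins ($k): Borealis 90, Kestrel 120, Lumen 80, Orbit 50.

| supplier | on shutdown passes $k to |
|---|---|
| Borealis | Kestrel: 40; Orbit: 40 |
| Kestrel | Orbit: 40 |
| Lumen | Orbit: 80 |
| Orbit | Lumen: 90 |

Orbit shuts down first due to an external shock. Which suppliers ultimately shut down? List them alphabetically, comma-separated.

Lumen, Orbit

Round 1 — Orbit shuts down (initial).
  Lumen: +90 → 90 ≥ 80
Round 2 — Lumen shuts down.
No further shutdowns.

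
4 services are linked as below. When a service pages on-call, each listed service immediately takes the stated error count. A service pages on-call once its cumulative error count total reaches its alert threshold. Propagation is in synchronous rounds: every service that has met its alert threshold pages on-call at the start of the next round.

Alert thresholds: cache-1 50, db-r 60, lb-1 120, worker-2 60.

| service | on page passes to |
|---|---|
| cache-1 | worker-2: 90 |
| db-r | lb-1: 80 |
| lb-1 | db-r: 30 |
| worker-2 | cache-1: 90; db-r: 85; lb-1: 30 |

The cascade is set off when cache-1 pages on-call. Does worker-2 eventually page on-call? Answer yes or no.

Round 1 — cache-1 pages on-call (initial).
  worker-2: +90 → 90 ≥ 60
Round 2 — worker-2 pages on-call.
  db-r: +85 → 85 ≥ 60
  lb-1: +30 → 30 < 120
Round 3 — db-r pages on-call.
  lb-1: +80 → 110 < 120
No further pages.

yes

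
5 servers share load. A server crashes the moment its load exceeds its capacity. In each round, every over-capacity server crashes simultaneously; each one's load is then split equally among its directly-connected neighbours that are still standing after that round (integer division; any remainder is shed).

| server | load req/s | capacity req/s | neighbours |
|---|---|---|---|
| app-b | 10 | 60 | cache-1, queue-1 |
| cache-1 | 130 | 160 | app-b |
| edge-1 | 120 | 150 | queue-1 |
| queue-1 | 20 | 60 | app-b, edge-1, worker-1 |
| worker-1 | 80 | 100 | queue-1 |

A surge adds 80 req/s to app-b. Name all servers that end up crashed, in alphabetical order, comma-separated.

app-b, cache-1, edge-1, queue-1, worker-1

Round 1 — app-b at 90 > 60. app-b crashes.
  app-b sheds 90 req/s to cache-1, queue-1: 45 each.
    cache-1: 130+45 = 175 > 160
    queue-1: 20+45 = 65 > 60
Round 2 — cache-1, queue-1 crash.
  cache-1 sheds 175 req/s: no online neighbours, lost.
  queue-1 sheds 65 req/s to edge-1, worker-1: 32 each (1 lost).
    edge-1: 120+32 = 152 > 150
    worker-1: 80+32 = 112 > 100
Round 3 — edge-1, worker-1 crash.
  edge-1 sheds 152 req/s: no online neighbours, lost.
  worker-1 sheds 112 req/s: no online neighbours, lost.
No further crashes.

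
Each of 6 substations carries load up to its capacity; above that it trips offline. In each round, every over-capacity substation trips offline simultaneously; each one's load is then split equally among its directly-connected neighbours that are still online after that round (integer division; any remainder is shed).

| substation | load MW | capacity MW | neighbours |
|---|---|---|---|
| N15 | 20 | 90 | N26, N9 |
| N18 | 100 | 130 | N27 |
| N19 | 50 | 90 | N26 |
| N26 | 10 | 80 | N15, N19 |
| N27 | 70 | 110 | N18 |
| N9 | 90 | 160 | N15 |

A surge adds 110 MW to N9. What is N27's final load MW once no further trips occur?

70

Round 1 — N9 at 200 > 160. N9 trips offline.
  N9 sheds 200 MW to N15: 200 each.
    N15: 20+200 = 220 > 90
Round 2 — N15 trips offline.
  N15 sheds 220 MW to N26: 220 each.
    N26: 10+220 = 230 > 80
Round 3 — N26 trips offline.
  N26 sheds 230 MW to N19: 230 each.
    N19: 50+230 = 280 > 90
Round 4 — N19 trips offline.
  N19 sheds 280 MW: no online neighbours, lost.
No further trips.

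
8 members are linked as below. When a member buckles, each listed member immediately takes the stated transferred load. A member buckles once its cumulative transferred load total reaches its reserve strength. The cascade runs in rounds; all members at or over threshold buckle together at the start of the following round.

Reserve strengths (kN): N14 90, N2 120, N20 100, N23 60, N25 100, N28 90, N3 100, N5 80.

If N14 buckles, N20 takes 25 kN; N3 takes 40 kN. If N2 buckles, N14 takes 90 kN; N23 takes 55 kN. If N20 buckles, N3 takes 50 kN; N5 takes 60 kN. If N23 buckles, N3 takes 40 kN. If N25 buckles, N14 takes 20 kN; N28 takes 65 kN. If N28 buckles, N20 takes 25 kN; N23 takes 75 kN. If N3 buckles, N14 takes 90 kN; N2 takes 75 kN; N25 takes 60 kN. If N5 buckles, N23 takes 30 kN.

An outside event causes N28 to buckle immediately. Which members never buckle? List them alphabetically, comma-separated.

Round 1 — N28 buckles (initial).
  N20: +25 → 25 < 100
  N23: +75 → 75 ≥ 60
Round 2 — N23 buckles.
  N3: +40 → 40 < 100
No further bucklings.

N14, N2, N20, N25, N3, N5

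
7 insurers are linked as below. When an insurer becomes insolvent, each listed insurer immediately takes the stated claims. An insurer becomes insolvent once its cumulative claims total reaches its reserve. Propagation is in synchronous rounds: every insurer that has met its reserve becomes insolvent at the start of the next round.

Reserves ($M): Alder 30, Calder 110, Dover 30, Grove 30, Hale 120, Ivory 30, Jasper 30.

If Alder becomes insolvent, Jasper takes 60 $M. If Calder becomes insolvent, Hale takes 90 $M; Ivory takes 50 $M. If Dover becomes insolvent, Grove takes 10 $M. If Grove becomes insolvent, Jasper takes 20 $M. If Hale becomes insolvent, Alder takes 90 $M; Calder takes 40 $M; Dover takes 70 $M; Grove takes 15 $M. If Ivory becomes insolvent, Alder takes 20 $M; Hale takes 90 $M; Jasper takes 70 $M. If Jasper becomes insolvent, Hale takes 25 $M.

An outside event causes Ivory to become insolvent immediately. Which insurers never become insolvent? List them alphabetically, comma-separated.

Round 1 — Ivory becomes insolvent (initial).
  Alder: +20 → 20 < 30
  Hale: +90 → 90 < 120
  Jasper: +70 → 70 ≥ 30
Round 2 — Jasper becomes insolvent.
  Hale: +25 → 115 < 120
No further insolvencies.

Alder, Calder, Dover, Grove, Hale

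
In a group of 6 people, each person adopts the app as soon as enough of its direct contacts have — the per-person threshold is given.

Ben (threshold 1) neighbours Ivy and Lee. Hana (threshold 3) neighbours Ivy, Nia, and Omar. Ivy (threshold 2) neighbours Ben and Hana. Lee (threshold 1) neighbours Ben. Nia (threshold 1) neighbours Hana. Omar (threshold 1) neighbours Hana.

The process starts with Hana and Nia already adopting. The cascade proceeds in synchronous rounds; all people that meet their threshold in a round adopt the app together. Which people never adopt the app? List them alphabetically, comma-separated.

Ben, Ivy, Lee

Round 1 — Hana, Nia adopt the app (initial).
Round 2 — checking thresholds:
  Ivy: 1 of 2 neighbours < 2, not yet.
  Omar: 1 of 1 neighbours ≥ 1, adopts the app.
Round 3 — no new adoptions; cascade stops.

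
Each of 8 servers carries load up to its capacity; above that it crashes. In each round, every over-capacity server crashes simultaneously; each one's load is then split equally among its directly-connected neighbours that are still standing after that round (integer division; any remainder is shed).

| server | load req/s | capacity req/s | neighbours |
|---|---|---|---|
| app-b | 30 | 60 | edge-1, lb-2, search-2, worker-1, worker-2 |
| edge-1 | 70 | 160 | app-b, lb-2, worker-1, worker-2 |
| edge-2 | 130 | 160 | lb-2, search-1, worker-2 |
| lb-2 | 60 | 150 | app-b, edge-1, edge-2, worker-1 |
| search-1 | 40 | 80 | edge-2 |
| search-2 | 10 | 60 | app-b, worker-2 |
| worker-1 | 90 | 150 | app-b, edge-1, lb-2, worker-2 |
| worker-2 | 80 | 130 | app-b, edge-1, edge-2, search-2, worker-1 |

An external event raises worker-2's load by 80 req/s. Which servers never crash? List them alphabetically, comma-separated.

search-2

Round 1 — worker-2 at 160 > 130. worker-2 crashes.
  worker-2 sheds 160 req/s to app-b, edge-1, edge-2, search-2, worker-1: 32 each.
    app-b: 30+32 = 62 > 60
    edge-1: 70+32 = 102 ≤ 160
    edge-2: 130+32 = 162 > 160
    search-2: 10+32 = 42 ≤ 60
    worker-1: 90+32 = 122 ≤ 150
Round 2 — app-b, edge-2 crash.
  app-b sheds 62 req/s to edge-1, lb-2, search-2, worker-1: 15 each (2 lost).
    edge-1: 102+15 = 117 ≤ 160
    lb-2: 60+15 = 75 ≤ 150
    search-2: 42+15 = 57 ≤ 60
    worker-1: 122+15 = 137 ≤ 150
  edge-2 sheds 162 req/s to lb-2, search-1: 81 each.
    lb-2: 75+81 = 156 > 150
    search-1: 40+81 = 121 > 80
Round 3 — lb-2, search-1 crash.
  lb-2 sheds 156 req/s to edge-1, worker-1: 78 each.
    edge-1: 117+78 = 195 > 160
    worker-1: 137+78 = 215 > 150
  search-1 sheds 121 req/s: no online neighbours, lost.
Round 4 — edge-1, worker-1 crash.
  edge-1 sheds 195 req/s: no online neighbours, lost.
  worker-1 sheds 215 req/s: no online neighbours, lost.
No further crashes.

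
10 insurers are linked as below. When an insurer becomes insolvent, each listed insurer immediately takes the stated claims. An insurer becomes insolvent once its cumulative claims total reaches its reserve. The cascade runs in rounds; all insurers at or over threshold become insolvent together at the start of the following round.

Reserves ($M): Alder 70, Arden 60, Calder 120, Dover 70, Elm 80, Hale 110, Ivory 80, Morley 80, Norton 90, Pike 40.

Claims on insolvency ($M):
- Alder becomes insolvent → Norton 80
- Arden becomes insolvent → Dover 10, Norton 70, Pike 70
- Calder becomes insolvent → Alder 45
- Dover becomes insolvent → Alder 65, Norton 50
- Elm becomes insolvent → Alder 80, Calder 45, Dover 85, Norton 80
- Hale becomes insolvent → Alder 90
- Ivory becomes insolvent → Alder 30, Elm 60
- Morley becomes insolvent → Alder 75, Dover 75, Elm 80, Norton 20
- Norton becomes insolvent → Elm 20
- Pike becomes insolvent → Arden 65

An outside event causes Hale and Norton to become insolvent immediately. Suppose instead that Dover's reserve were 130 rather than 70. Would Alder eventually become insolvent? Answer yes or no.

yes

With Dover's reserve at 130:
Round 1 — Hale, Norton become insolvent (initial).
  Alder: +90 → 90 ≥ 70
  Elm: +20 → 20 < 80
Round 2 — Alder becomes insolvent.
No further insolvencies.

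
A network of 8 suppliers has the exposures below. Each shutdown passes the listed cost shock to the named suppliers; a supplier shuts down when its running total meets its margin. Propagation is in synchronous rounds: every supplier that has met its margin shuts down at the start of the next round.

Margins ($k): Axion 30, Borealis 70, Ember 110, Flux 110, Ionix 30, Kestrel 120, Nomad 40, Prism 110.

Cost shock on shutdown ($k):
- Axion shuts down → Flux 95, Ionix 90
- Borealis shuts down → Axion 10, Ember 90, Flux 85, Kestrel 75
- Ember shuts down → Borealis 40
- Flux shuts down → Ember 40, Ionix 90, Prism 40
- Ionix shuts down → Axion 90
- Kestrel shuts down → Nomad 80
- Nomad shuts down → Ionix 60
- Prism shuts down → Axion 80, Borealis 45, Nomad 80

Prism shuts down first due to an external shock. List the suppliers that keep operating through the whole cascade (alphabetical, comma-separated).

Round 1 — Prism shuts down (initial).
  Axion: +80 → 80 ≥ 30
  Borealis: +45 → 45 < 70
  Nomad: +80 → 80 ≥ 40
Round 2 — Axion, Nomad shut down.
  Flux: +95 → 95 < 110
  Ionix: +90+60 → 150 ≥ 30
Round 3 — Ionix shuts down.
No further shutdowns.

Borealis, Ember, Flux, Kestrel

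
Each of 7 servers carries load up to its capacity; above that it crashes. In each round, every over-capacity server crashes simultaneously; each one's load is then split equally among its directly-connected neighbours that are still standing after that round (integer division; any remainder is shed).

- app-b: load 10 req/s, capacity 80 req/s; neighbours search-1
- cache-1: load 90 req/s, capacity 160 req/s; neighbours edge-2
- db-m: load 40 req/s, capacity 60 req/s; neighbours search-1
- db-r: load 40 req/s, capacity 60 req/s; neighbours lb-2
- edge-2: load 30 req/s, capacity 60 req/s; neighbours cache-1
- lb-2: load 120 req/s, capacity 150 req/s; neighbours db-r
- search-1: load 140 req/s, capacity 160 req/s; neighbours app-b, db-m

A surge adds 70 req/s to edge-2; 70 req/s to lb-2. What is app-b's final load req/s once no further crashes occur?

10

Round 1 — edge-2 at 100 > 60; lb-2 at 190 > 150. edge-2, lb-2 crash.
  edge-2 sheds 100 req/s to cache-1: 100 each.
    cache-1: 90+100 = 190 > 160
  lb-2 sheds 190 req/s to db-r: 190 each.
    db-r: 40+190 = 230 > 60
Round 2 — cache-1, db-r crash.
  cache-1 sheds 190 req/s: no online neighbours, lost.
  db-r sheds 230 req/s: no online neighbours, lost.
No further crashes.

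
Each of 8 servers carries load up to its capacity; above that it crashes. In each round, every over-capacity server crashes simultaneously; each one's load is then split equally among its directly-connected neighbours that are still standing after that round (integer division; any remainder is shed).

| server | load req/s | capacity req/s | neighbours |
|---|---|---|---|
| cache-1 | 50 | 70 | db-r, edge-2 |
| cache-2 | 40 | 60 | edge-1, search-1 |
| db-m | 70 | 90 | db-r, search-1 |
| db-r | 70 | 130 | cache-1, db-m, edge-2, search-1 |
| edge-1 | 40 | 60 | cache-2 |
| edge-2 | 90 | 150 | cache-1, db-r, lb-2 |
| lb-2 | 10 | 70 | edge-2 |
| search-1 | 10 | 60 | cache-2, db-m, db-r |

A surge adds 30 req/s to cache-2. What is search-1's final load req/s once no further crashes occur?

Round 1 — cache-2 at 70 > 60. cache-2 crashes.
  cache-2 sheds 70 req/s to edge-1, search-1: 35 each.
    edge-1: 40+35 = 75 > 60
    search-1: 10+35 = 45 ≤ 60
Round 2 — edge-1 crashes.
  edge-1 sheds 75 req/s: no online neighbours, lost.
No further crashes.

45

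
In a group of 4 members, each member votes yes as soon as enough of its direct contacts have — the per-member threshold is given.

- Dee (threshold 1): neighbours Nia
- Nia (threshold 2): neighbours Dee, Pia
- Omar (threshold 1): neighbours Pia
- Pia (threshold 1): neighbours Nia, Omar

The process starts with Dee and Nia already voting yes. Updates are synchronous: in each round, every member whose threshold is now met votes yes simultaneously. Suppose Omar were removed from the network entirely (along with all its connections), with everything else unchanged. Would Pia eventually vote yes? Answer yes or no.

yes

With Omar removed:
Round 1 — Dee, Nia vote yes (initial).
Round 2 — checking thresholds:
  Pia: 1 of 1 neighbours ≥ 1, votes yes.
Round 3 — no new yes votes; cascade stops.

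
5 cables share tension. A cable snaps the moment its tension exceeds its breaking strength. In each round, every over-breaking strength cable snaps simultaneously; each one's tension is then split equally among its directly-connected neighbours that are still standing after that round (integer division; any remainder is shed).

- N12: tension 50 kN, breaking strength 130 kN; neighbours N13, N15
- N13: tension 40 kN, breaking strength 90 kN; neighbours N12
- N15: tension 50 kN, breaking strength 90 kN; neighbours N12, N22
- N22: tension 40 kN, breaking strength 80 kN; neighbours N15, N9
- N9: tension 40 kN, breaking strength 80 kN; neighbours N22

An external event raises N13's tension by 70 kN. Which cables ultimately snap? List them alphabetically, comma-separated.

Round 1 — N13 at 110 > 90. N13 snaps.
  N13 sheds 110 kN to N12: 110 each.
    N12: 50+110 = 160 > 130
Round 2 — N12 snaps.
  N12 sheds 160 kN to N15: 160 each.
    N15: 50+160 = 210 > 90
Round 3 — N15 snaps.
  N15 sheds 210 kN to N22: 210 each.
    N22: 40+210 = 250 > 80
Round 4 — N22 snaps.
  N22 sheds 250 kN to N9: 250 each.
    N9: 40+250 = 290 > 80
Round 5 — N9 snaps.
  N9 sheds 290 kN: no online neighbours, lost.
No further breaks.

N12, N13, N15, N22, N9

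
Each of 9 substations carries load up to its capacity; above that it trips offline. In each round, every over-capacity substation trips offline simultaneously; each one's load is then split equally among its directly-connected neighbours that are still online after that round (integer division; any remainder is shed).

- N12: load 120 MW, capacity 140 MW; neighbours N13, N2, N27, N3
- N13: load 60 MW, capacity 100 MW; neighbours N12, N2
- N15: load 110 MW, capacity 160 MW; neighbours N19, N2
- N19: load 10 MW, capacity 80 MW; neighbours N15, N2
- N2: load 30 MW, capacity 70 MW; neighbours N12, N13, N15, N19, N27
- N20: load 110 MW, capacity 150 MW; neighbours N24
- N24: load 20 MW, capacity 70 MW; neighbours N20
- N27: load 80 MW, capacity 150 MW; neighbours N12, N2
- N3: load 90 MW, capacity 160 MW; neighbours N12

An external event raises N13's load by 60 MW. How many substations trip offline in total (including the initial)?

5

Round 1 — N13 at 120 > 100. N13 trips offline.
  N13 sheds 120 MW to N12, N2: 60 each.
    N12: 120+60 = 180 > 140
    N2: 30+60 = 90 > 70
Round 2 — N12, N2 trip offline.
  N12 sheds 180 MW to N27, N3: 90 each.
    N27: 80+90 = 170 > 150
    N3: 90+90 = 180 > 160
  N2 sheds 90 MW to N15, N19, N27: 30 each.
    N15: 110+30 = 140 ≤ 160
    N19: 10+30 = 40 ≤ 80
    N27: 170+30 = 200 > 150
Round 3 — N27, N3 trip offline.
  N27 sheds 200 MW: no online neighbours, lost.
  N3 sheds 180 MW: no online neighbours, lost.
No further trips.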